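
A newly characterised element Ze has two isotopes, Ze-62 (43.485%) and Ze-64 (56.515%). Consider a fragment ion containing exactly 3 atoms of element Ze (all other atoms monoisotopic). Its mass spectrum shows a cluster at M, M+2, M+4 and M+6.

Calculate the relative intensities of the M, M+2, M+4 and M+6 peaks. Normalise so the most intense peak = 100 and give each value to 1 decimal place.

Each Ze atom is independently Ze-62 (p = 0.43485) or Ze-64 (q = 0.56515); the cluster is the binomial expansion (p + q)^3.
P(M) = 0.43485^3 = 0.082228
P(M+2) = 3 × 0.43485^2 × 0.56515^1 = 0.320600
P(M+4) = 3 × 0.43485^1 × 0.56515^2 = 0.416666
P(M+6) = 0.56515^3 = 0.180506
The M+4 peak is largest (0.416666); scaling to 100 gives 19.7 : 76.9 : 100.0 : 43.3.

19.7 : 76.9 : 100.0 : 43.3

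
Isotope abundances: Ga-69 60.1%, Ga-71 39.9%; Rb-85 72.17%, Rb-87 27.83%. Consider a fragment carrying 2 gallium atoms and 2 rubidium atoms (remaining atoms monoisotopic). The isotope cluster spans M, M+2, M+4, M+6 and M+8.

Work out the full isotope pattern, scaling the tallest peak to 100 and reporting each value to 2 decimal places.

Gallium pattern (n=2): 0.361201 : 0.479598 : 0.159201
Rubidium pattern (n=2): 0.52085089 : 0.40169822 : 0.07745089
Convolve the two distributions (both contribute in 2-u steps):
  M: 0.361201×0.52085089 = 0.188132
  M+2: 0.361201×0.40169822 + 0.479598×0.52085089 = 0.394893
  M+4: 0.361201×0.07745089 + 0.479598×0.40169822 + 0.159201×0.52085089 = 0.303549
  M+6: 0.479598×0.07745089 + 0.159201×0.40169822 = 0.101096
  M+8: 0.159201×0.07745089 = 0.012330
Scale to base peak (0.394893) = 100: 47.64 : 100.00 : 76.87 : 25.60 : 3.12

47.64 : 100.00 : 76.87 : 25.60 : 3.12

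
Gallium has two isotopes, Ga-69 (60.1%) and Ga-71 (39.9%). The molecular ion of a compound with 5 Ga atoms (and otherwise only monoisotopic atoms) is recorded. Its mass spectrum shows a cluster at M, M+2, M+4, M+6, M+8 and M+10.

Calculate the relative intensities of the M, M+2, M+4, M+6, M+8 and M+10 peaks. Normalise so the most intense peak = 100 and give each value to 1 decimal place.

The 5 Ga atoms are independent, so intensities follow the terms of (0.601 + 0.399)^5.
P(M) = 0.601^5 = 0.078410
P(M+2) = 5 × 0.601^4 × 0.399^1 = 0.260280
P(M+4) = 10 × 0.601^3 × 0.399^2 = 0.345596
P(M+6) = 10 × 0.601^2 × 0.399^3 = 0.229439
P(M+8) = 5 × 0.601^1 × 0.399^4 = 0.076162
P(M+10) = 0.399^5 = 0.010113
The M+4 peak is largest (0.345596); scaling to 100 gives 22.7 : 75.3 : 100.0 : 66.4 : 22.0 : 2.9.

22.7 : 75.3 : 100.0 : 66.4 : 22.0 : 2.9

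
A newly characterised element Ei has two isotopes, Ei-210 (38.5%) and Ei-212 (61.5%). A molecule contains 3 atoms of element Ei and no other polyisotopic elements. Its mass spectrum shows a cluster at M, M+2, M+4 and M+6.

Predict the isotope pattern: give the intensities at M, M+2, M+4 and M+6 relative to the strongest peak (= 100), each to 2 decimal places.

The 3 Ei atoms are independent, so intensities follow the terms of (0.385 + 0.615)^3.
P(M) = 0.385^3 = 0.057067
P(M+2) = 3 × 0.385^2 × 0.615^1 = 0.273475
P(M+4) = 3 × 0.385^1 × 0.615^2 = 0.436850
P(M+6) = 0.615^3 = 0.232608
The M+4 peak is largest (0.436850); scaling to 100 gives 13.06 : 62.60 : 100.00 : 53.25.

13.06 : 62.60 : 100.00 : 53.25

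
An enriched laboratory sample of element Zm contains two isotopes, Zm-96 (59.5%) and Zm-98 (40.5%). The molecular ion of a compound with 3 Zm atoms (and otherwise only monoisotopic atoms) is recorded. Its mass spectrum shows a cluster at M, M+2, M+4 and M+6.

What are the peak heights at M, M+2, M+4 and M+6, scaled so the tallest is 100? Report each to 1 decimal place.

49.0 : 100.0 : 68.1 : 15.4

Expanding (0.595 + 0.405)^3:
P(M) = 0.595^3 = 0.210645
P(M+2) = 3 × 0.595^2 × 0.405^1 = 0.430140
P(M+4) = 3 × 0.595^1 × 0.405^2 = 0.292785
P(M+6) = 0.405^3 = 0.066430
The M+2 peak is largest (0.430140); scaling to 100 gives 49.0 : 100.0 : 68.1 : 15.4.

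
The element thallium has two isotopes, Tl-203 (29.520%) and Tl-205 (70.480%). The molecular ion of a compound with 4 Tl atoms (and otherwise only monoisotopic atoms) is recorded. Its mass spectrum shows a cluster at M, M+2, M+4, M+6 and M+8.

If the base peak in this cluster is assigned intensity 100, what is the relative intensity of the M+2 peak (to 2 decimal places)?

17.54

(0.29520 + 0.70480)^4 gives M 0.0076, M+2 0.0725, M+4 0.2597, M+6 0.4134, M+8 0.2468; the largest is M+6.
P(M+6) = C(4,3) × 0.29520^1 × 0.70480^3 = 4 × 0.2952 × 0.35010449 = 0.413403 (base)
P(M+2) = C(4,1) × 0.29520^3 × 0.70480^1 = 4 × 0.02572463 × 0.7048 = 0.072523
Relative intensity = 0.072523 / 0.413403 × 100 = 17.54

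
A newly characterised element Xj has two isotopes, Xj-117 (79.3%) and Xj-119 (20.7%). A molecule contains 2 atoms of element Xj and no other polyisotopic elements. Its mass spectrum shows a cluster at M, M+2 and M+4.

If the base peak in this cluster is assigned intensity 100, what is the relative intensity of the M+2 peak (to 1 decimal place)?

Term probabilities: M 0.6288, M+2 0.3283, M+4 0.0428. Base peak = M.
P(M) = C(2,0) × 0.793^2 × 0.207^0 = 1 × 0.628849 × 1.0000 = 0.628849 (base)
P(M+2) = C(2,1) × 0.793^1 × 0.207^1 = 2 × 0.7930 × 0.2070 = 0.328302
Relative intensity = 0.328302 / 0.628849 × 100 = 52.2

52.2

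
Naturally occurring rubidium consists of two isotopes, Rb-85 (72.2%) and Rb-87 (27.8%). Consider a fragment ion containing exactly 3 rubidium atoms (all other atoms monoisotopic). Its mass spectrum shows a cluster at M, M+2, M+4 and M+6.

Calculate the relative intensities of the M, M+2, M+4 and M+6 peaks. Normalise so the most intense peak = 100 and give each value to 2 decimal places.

Expanding (0.722 + 0.278)^3:
P(M) = 0.722^3 = 0.376367
P(M+2) = 3 × 0.722^2 × 0.278^1 = 0.434751
P(M+4) = 3 × 0.722^1 × 0.278^2 = 0.167397
P(M+6) = 0.278^3 = 0.021485
The M+2 peak is largest (0.434751); scaling to 100 gives 86.57 : 100.00 : 38.50 : 4.94.

86.57 : 100.00 : 38.50 : 4.94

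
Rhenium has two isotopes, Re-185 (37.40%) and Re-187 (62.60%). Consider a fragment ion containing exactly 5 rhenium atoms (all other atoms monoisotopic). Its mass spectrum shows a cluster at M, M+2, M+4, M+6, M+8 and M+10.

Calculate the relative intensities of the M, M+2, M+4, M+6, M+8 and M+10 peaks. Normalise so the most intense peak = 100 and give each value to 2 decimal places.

The 5 Re atoms are independent, so intensities follow the terms of (0.3740 + 0.6260)^5.
P(M) = 0.3740^5 = 0.007317
P(M+2) = 5 × 0.3740^4 × 0.6260^1 = 0.061239
P(M+4) = 10 × 0.3740^3 × 0.6260^2 = 0.205005
P(M+6) = 10 × 0.3740^2 × 0.6260^3 = 0.343136
P(M+8) = 5 × 0.3740^1 × 0.6260^4 = 0.287170
P(M+10) = 0.6260^5 = 0.096133
The M+6 peak is largest (0.343136); scaling to 100 gives 2.13 : 17.85 : 59.74 : 100.00 : 83.69 : 28.02.

2.13 : 17.85 : 59.74 : 100.00 : 83.69 : 28.02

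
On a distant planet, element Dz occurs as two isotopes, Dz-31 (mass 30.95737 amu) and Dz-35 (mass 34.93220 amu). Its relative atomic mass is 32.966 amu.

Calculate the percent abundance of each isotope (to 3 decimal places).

Writing the weighted mean with unknown fraction x of Dz-31:
30.95737·x + 34.93220·(1 − x) = 32.966
(30.95737 − 34.93220)·x = 32.966 − 34.93220
x = -1.96620 / -3.97483 = 0.49466 → 49.466% Dz-31, 50.534% Dz-35.

Dz-31: 49.466%, Dz-35: 50.534%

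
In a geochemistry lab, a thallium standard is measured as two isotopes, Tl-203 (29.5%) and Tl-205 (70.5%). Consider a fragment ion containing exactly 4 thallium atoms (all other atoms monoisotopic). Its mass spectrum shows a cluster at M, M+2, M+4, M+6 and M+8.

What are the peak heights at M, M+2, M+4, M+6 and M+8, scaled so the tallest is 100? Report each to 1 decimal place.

1.8 : 17.5 : 62.8 : 100.0 : 59.7

The 4 Tl atoms are independent, so intensities follow the terms of (0.295 + 0.705)^4.
P(M) = 0.295^4 = 0.007573
P(M+2) = 4 × 0.295^3 × 0.705^1 = 0.072396
P(M+4) = 6 × 0.295^2 × 0.705^2 = 0.259522
P(M+6) = 4 × 0.295^1 × 0.705^3 = 0.413475
P(M+8) = 0.705^4 = 0.247034
The M+6 peak is largest (0.413475); scaling to 100 gives 1.8 : 17.5 : 62.8 : 100.0 : 59.7.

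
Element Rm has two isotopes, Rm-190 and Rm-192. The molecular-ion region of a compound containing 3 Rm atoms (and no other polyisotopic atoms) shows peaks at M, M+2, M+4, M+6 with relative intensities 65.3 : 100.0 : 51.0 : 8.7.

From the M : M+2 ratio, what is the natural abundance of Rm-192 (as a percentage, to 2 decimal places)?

33.80%

Let p = fractional abundance of Rm-190. I(M+2)/I(M) = [C(3,1)·p^2·(1−p)] / p^3 = 3·(1−p)/p = 100.0/65.3 = 1.5314
(1−p)/p = 1.5314/3 = 0.5105  ⇒  p = 1/(1 + 0.5105) = 0.6620
Rm-190: 66.20%, Rm-192: 33.80%.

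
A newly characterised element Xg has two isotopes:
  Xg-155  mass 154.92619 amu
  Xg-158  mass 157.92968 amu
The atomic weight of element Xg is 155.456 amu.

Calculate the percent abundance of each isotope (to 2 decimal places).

Writing the weighted mean with unknown fraction x of Xg-155:
154.92619·x + 157.92968·(1 − x) = 155.456
(154.92619 − 157.92968)·x = 155.456 − 157.92968
x = -2.47368 / -3.00349 = 0.82360 → 82.36% Xg-155, 17.64% Xg-158.

Xg-155: 82.36%, Xg-158: 17.64%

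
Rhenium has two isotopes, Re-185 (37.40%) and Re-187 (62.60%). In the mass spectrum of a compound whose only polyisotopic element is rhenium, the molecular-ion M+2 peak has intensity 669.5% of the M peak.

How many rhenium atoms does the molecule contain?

For n independent Re atoms, I(M+2)/I(M) = n · (abundance Re-187) / (abundance Re-185) = n · 0.6260/0.3740.
n = 6.695 × 0.3740/0.6260 = 4.00 ≈ 4

4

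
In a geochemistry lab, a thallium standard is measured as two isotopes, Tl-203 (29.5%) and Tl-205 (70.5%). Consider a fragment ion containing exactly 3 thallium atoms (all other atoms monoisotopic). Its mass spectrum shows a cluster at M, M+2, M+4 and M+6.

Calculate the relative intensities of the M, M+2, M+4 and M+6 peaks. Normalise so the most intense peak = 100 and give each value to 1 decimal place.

5.8 : 41.8 : 100.0 : 79.7

Expanding (0.295 + 0.705)^3:
P(M) = 0.295^3 = 0.025672
P(M+2) = 3 × 0.295^2 × 0.705^1 = 0.184058
P(M+4) = 3 × 0.295^1 × 0.705^2 = 0.439867
P(M+6) = 0.705^3 = 0.350403
The M+4 peak is largest (0.439867); scaling to 100 gives 5.8 : 41.8 : 100.0 : 79.7.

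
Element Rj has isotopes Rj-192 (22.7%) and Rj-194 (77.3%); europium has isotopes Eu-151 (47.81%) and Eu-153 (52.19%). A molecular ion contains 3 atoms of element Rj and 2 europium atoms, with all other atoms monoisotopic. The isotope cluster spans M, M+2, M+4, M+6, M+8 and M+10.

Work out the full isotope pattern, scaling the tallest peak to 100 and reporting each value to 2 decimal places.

Element Rj pattern (n=3): 0.01169708 : 0.11949575 : 0.40691725 : 0.46188992
Europium pattern (n=2): 0.22857961 : 0.49904078 : 0.27237961
Convolve the two distributions (both contribute in 2-u steps):
  M: 0.01169708×0.22857961 = 0.002674
  M+2: 0.01169708×0.49904078 + 0.11949575×0.22857961 = 0.033152
  M+4: 0.01169708×0.27237961 + 0.11949575×0.49904078 + 0.40691725×0.22857961 = 0.155832
  M+6: 0.11949575×0.27237961 + 0.40691725×0.49904078 + 0.46188992×0.22857961 = 0.341195
  M+8: 0.40691725×0.27237961 + 0.46188992×0.49904078 = 0.341338
  M+10: 0.46188992×0.27237961 = 0.125809
Scale to base peak (0.341338) = 100: 0.78 : 9.71 : 45.65 : 99.96 : 100.00 : 36.86

0.78 : 9.71 : 45.65 : 99.96 : 100.00 : 36.86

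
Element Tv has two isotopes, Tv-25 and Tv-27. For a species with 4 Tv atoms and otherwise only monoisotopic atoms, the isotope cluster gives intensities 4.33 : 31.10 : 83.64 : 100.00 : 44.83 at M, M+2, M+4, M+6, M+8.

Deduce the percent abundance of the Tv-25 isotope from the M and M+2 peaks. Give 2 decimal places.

Let p = fractional abundance of Tv-25. I(M+2)/I(M) = [C(4,1)·p^3·(1−p)] / p^4 = 4·(1−p)/p = 31.10/4.33 = 7.1824
(1−p)/p = 7.1824/4 = 1.7956  ⇒  p = 1/(1 + 1.7956) = 0.3577
Tv-25: 35.77%, Tv-27: 64.23%.

35.77%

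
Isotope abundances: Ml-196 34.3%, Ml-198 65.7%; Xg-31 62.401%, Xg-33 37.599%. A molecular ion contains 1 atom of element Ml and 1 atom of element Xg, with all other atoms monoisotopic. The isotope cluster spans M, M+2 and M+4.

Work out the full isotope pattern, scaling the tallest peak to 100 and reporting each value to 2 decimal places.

39.71 : 100.00 : 45.84

Element Ml pattern (n=1): 0.3430 : 0.6570
Element Xg pattern (n=1): 0.62401 : 0.37599
Convolve the two distributions (both contribute in 2-u steps):
  M: 0.3430×0.62401 = 0.214035
  M+2: 0.3430×0.37599 + 0.6570×0.62401 = 0.538939
  M+4: 0.6570×0.37599 = 0.247025
Scale to base peak (0.538939) = 100: 39.71 : 100.00 : 45.84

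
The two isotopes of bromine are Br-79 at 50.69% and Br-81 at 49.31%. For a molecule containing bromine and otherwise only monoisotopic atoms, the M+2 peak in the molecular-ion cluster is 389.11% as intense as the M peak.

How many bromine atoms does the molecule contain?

The M+2/M ratio from n Br atoms is n · q/p = n · 0.4931/0.5069.
n = 3.8911 × 0.5069/0.4931 = 4.00 ≈ 4

4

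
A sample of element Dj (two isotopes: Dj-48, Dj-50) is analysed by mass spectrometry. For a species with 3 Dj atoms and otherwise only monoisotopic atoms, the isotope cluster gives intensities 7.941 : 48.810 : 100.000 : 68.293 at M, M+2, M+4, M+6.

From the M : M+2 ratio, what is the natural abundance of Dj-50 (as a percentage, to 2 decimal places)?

Let p = fractional abundance of Dj-48. I(M+2)/I(M) = [C(3,1)·p^2·(1−p)] / p^3 = 3·(1−p)/p = 48.810/7.941 = 6.1466
(1−p)/p = 6.1466/3 = 2.0489  ⇒  p = 1/(1 + 2.0489) = 0.3280
Dj-48: 32.80%, Dj-50: 67.20%.

67.20%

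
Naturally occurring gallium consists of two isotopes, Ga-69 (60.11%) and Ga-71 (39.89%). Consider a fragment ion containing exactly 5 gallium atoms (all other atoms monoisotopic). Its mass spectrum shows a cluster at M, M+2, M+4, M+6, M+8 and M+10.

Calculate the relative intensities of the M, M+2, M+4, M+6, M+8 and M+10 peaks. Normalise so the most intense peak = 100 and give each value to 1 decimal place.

Expanding (0.6011 + 0.3989)^5:
P(M) = 0.6011^5 = 0.078475
P(M+2) = 5 × 0.6011^4 × 0.3989^1 = 0.260388
P(M+4) = 10 × 0.6011^3 × 0.3989^2 = 0.345596
P(M+6) = 10 × 0.6011^2 × 0.3989^3 = 0.229343
P(M+8) = 5 × 0.6011^1 × 0.3989^4 = 0.076098
P(M+10) = 0.3989^5 = 0.010100
The M+4 peak is largest (0.345596); scaling to 100 gives 22.7 : 75.3 : 100.0 : 66.4 : 22.0 : 2.9.

22.7 : 75.3 : 100.0 : 66.4 : 22.0 : 2.9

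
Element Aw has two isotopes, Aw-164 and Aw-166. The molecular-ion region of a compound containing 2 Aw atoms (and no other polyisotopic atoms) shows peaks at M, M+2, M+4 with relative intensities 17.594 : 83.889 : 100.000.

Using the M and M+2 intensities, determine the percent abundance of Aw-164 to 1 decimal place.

29.6%

Let p = fractional abundance of Aw-164. I(M+2)/I(M) = [C(2,1)·p^1·(1−p)] / p^2 = 2·(1−p)/p = 83.889/17.594 = 4.7680
(1−p)/p = 4.7680/2 = 2.3840  ⇒  p = 1/(1 + 2.3840) = 0.2955
Aw-164: 29.6%, Aw-166: 70.4%.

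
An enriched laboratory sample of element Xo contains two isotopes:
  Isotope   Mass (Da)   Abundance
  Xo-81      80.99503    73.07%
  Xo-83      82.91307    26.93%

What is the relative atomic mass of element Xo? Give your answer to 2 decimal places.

81.51 Da

Weight each isotope mass by its fractional abundance: 0.7307 × 80.99503 + 0.2693 × 82.91307
= 59.183068 + 22.328490 = 81.511558 Da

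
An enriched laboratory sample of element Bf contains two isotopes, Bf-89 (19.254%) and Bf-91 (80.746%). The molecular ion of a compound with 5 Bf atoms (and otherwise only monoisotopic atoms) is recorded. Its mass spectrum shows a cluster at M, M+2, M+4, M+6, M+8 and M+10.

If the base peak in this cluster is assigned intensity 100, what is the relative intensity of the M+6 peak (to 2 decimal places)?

47.69

Term probabilities: M 0.0003, M+2 0.0055, M+4 0.0465, M+6 0.1952, M+8 0.4092, M+10 0.3432. Base peak = M+8.
P(M+8) = C(5,4) × 0.19254^1 × 0.80746^4 = 5 × 0.19254 × 0.42509311 = 0.409237 (base)
P(M+6) = C(5,3) × 0.19254^2 × 0.80746^3 = 10 × 0.03707165 × 0.52645718 = 0.195166
Relative intensity = 0.195166 / 0.409237 × 100 = 47.69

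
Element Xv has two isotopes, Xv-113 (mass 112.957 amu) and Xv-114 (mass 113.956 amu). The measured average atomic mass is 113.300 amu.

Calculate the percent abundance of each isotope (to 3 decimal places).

Xv-113: 65.666%, Xv-114: 34.334%

With x = fraction of Xv-113 (so Xv-114 is 1 − x):
112.957·x + 113.956·(1 − x) = 113.300
(112.957 − 113.956)·x = 113.300 − 113.956
x = -0.656 / -0.999 = 0.65666 → 65.666% Xv-113, 34.334% Xv-114.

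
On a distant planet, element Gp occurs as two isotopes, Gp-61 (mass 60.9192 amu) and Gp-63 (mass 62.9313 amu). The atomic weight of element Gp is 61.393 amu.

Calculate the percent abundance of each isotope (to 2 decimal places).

Let x be the fractional abundance of Gp-61; then Gp-63 has abundance 1 − x.
60.9192·x + 62.9313·(1 − x) = 61.393
(60.9192 − 62.9313)·x = 61.393 − 62.9313
x = -1.5383 / -2.0121 = 0.76452 → 76.45% Gp-61, 23.55% Gp-63.

Gp-61: 76.45%, Gp-63: 23.55%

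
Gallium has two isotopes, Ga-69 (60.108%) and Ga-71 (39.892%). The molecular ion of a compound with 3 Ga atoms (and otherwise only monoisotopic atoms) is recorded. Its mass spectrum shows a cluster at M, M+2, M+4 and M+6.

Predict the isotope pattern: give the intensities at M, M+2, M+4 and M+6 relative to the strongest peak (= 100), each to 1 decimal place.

Each Ga atom is independently Ga-69 (p = 0.60108) or Ga-71 (q = 0.39892); the cluster is the binomial expansion (p + q)^3.
P(M) = 0.60108^3 = 0.217169
P(M+2) = 3 × 0.60108^2 × 0.39892^1 = 0.432386
P(M+4) = 3 × 0.60108^1 × 0.39892^2 = 0.286963
P(M+6) = 0.39892^3 = 0.063483
The M+2 peak is largest (0.432386); scaling to 100 gives 50.2 : 100.0 : 66.4 : 14.7.

50.2 : 100.0 : 66.4 : 14.7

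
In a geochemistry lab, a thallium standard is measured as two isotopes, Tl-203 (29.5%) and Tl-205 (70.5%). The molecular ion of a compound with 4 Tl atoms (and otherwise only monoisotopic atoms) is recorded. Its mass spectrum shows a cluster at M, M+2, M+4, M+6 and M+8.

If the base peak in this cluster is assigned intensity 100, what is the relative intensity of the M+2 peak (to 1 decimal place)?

Term probabilities: M 0.0076, M+2 0.0724, M+4 0.2595, M+6 0.4135, M+8 0.2470. Base peak = M+6.
P(M+6) = C(4,3) × 0.295^1 × 0.705^3 = 4 × 0.2950 × 0.35040263 = 0.413475 (base)
P(M+2) = C(4,1) × 0.295^3 × 0.705^1 = 4 × 0.02567237 × 0.7050 = 0.072396
Relative intensity = 0.072396 / 0.413475 × 100 = 17.5

17.5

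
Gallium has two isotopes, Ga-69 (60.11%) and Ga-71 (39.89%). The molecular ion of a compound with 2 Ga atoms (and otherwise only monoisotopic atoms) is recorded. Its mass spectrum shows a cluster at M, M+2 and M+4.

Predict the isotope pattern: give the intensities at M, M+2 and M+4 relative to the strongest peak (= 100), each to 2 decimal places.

75.34 : 100.00 : 33.18

Expanding (0.6011 + 0.3989)^2:
P(M) = 0.6011^2 = 0.361321
P(M+2) = 2 × 0.6011^1 × 0.3989^1 = 0.479558
P(M+4) = 0.3989^2 = 0.159121
The M+2 peak is largest (0.479558); scaling to 100 gives 75.34 : 100.00 : 33.18.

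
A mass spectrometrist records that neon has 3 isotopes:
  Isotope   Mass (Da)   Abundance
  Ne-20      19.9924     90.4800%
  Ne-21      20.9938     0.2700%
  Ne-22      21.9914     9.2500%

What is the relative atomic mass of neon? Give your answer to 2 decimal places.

20.18 Da

Ar = Σ fᵢ·mᵢ = 0.904800 × 19.9924 + 0.002700 × 20.9938 + 0.092500 × 21.9914
= 18.08912 + 0.05668 + 2.03420 = 20.18000 Da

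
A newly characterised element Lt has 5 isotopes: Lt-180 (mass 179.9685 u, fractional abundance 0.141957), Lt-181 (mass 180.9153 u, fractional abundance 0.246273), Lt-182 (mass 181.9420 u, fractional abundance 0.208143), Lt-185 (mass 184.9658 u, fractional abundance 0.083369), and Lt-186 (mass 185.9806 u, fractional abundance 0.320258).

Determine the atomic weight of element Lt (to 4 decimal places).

Average mass = Σ (abundance × isotope mass) = 0.141957 × 179.9685 + 0.246273 × 180.9153 + 0.208143 × 181.9420 + 0.083369 × 184.9658 + 0.320258 × 185.9806
= 25.54779 + 44.55455 + 37.86995 + 15.42041 + 59.56177 = 182.95447 u

182.9545 u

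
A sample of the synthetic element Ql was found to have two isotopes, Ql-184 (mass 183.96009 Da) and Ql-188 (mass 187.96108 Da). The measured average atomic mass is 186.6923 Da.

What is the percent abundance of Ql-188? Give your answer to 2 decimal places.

With x = fraction of Ql-184 (so Ql-188 is 1 − x):
183.96009·x + 187.96108·(1 − x) = 186.6923
(183.96009 − 187.96108)·x = 186.6923 − 187.96108
x = -1.26878 / -4.00099 = 0.31712 → 31.71% Ql-184, 68.29% Ql-188.

68.29%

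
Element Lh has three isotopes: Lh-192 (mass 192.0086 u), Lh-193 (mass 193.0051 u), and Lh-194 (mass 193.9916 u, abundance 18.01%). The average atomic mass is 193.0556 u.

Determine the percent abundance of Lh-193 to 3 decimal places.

69.228%

The remaining 81.99% is split between Lh-192 (fraction x) and Lh-193 (fraction 0.8199 − x).
Substituting: 192.0086x + 193.0051(0.8199 − x) = 158.11771284
(192.0086 − 193.0051)x = -0.12716865  ⇒  x = 0.12762, y = 0.69228
Lh-192: 12.762%, Lh-193: 69.228%.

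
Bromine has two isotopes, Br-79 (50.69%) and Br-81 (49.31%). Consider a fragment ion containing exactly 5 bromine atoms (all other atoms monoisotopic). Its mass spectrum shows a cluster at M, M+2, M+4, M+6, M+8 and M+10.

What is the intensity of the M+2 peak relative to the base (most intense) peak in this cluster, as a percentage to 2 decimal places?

51.40%

(0.5069 + 0.4931)^5 gives M 0.0335, M+2 0.1628, M+4 0.3167, M+6 0.3081, M+8 0.1498, M+10 0.0292; the largest is M+4.
P(M+4) = C(5,2) × 0.5069^3 × 0.4931^2 = 10 × 0.13024674 × 0.24314761 = 0.316692 (base)
P(M+2) = C(5,1) × 0.5069^4 × 0.4931^1 = 5 × 0.06602207 × 0.4931 = 0.162777
Relative intensity = 0.162777 / 0.316692 × 100 = 51.40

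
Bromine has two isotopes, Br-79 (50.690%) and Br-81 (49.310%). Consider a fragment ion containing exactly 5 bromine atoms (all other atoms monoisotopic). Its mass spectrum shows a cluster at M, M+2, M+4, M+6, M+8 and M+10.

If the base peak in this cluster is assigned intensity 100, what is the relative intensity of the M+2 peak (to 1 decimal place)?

51.4

Binomial terms of (0.50690 + 0.49310)^5: M 0.0335, M+2 0.1628, M+4 0.3167, M+6 0.3081, M+8 0.1498, M+10 0.0292 → M+4 is the base peak.
P(M+4) = C(5,2) × 0.50690^3 × 0.49310^2 = 10 × 0.13024674 × 0.24314761 = 0.316692 (base)
P(M+2) = C(5,1) × 0.50690^4 × 0.49310^1 = 5 × 0.06602207 × 0.4931 = 0.162777
Relative intensity = 0.162777 / 0.316692 × 100 = 51.4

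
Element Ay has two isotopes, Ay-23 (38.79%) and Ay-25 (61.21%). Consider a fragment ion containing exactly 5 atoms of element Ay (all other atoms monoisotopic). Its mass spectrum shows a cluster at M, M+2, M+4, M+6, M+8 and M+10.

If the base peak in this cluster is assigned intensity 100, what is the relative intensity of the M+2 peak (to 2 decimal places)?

20.08

(0.3879 + 0.6121)^5 gives M 0.0088, M+2 0.0693, M+4 0.2187, M+6 0.3451, M+8 0.2723, M+10 0.0859; the largest is M+6.
P(M+6) = C(5,3) × 0.3879^2 × 0.6121^3 = 10 × 0.15046641 × 0.22933331 = 0.345070 (base)
P(M+2) = C(5,1) × 0.3879^4 × 0.6121^1 = 5 × 0.02264014 × 0.6121 = 0.069290
Relative intensity = 0.069290 / 0.345070 × 100 = 20.08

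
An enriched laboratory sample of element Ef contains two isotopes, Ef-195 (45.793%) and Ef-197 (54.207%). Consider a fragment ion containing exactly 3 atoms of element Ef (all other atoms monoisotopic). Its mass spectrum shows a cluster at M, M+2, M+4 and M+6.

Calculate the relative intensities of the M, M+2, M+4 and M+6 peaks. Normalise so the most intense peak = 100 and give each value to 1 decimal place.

The 3 Ef atoms are independent, so intensities follow the terms of (0.45793 + 0.54207)^3.
P(M) = 0.45793^3 = 0.096028
P(M+2) = 3 × 0.45793^2 × 0.54207^1 = 0.341016
P(M+4) = 3 × 0.45793^1 × 0.54207^2 = 0.403674
P(M+6) = 0.54207^3 = 0.159282
The M+4 peak is largest (0.403674); scaling to 100 gives 23.8 : 84.5 : 100.0 : 39.5.

23.8 : 84.5 : 100.0 : 39.5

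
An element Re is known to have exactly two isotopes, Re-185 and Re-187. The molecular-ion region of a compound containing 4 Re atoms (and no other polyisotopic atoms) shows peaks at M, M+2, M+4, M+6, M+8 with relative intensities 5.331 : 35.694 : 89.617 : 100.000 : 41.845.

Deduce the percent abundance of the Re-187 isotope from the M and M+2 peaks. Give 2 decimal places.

Write p for the Re-185 fraction. I(M+2)/I(M) = [C(4,1)·p^3·(1−p)] / p^4 = 4·(1−p)/p = 35.694/5.331 = 6.6956
(1−p)/p = 6.6956/4 = 1.6739  ⇒  p = 1/(1 + 1.6739) = 0.3740
Re-185: 37.40%, Re-187: 62.60%.

62.60%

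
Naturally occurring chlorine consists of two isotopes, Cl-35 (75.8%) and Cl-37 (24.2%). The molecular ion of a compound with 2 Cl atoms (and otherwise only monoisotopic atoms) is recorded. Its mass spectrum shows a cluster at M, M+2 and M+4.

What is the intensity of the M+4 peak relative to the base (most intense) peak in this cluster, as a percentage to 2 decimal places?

(0.758 + 0.242)^2 gives M 0.5746, M+2 0.3669, M+4 0.0586; the largest is M.
P(M) = C(2,0) × 0.758^2 × 0.242^0 = 1 × 0.574564 × 1.0000 = 0.574564 (base)
P(M+4) = C(2,2) × 0.758^0 × 0.242^2 = 1 × 1.0000 × 0.058564 = 0.058564
Relative intensity = 0.058564 / 0.574564 × 100 = 10.19

10.19%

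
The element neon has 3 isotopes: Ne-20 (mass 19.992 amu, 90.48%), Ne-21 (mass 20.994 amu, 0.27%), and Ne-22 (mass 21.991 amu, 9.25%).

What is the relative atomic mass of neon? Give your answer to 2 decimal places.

20.18 amu

Weight each isotope mass by its fractional abundance: 0.9048 × 19.992 + 0.0027 × 20.994 + 0.0925 × 21.991
= 18.0888 + 0.0567 + 2.0342 = 20.1797 amu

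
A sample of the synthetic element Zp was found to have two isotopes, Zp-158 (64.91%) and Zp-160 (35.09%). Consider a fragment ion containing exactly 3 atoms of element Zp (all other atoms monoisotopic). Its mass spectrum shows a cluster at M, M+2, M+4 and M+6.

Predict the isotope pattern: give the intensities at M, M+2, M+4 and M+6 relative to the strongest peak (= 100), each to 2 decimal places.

Each Zp atom is independently Zp-158 (p = 0.6491) or Zp-160 (q = 0.3509); the cluster is the binomial expansion (p + q)^3.
P(M) = 0.6491^3 = 0.273486
P(M+2) = 3 × 0.6491^2 × 0.3509^1 = 0.443535
P(M+4) = 3 × 0.6491^1 × 0.3509^2 = 0.239773
P(M+6) = 0.3509^3 = 0.043207
The M+2 peak is largest (0.443535); scaling to 100 gives 61.66 : 100.00 : 54.06 : 9.74.

61.66 : 100.00 : 54.06 : 9.74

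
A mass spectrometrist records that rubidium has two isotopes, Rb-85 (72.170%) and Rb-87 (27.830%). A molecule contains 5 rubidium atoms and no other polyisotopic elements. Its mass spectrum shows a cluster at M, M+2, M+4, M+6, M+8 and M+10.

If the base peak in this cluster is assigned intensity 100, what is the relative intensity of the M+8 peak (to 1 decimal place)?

Term probabilities: M 0.1958, M+2 0.3775, M+4 0.2911, M+6 0.1123, M+8 0.0216, M+10 0.0017. Base peak = M+2.
P(M+2) = C(5,1) × 0.72170^4 × 0.27830^1 = 5 × 0.27128565 × 0.2783 = 0.377494 (base)
P(M+8) = C(5,4) × 0.72170^1 × 0.27830^4 = 5 × 0.7217 × 0.00599864 = 0.021646
Relative intensity = 0.021646 / 0.377494 × 100 = 5.7

5.7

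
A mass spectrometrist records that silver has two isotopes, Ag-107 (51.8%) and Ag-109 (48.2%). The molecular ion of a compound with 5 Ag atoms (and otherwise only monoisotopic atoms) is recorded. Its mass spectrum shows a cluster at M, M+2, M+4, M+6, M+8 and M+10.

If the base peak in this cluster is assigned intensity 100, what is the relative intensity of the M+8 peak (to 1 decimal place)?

43.3

Term probabilities: M 0.0373, M+2 0.1735, M+4 0.3229, M+6 0.3005, M+8 0.1398, M+10 0.0260. Base peak = M+4.
P(M+4) = C(5,2) × 0.518^3 × 0.482^2 = 10 × 0.13899183 × 0.232324 = 0.322911 (base)
P(M+8) = C(5,4) × 0.518^1 × 0.482^4 = 5 × 0.5180 × 0.05397444 = 0.139794
Relative intensity = 0.139794 / 0.322911 × 100 = 43.3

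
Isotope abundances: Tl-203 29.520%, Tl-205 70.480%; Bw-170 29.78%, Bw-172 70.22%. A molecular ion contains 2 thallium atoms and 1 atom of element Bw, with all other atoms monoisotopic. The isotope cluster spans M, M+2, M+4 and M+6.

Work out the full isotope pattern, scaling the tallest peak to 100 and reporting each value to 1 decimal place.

5.9 : 42.1 : 100.0 : 79.3

Thallium pattern (n=2): 0.08714304 : 0.41611392 : 0.49674304
Element Bw pattern (n=1): 0.2978 : 0.7022
Convolve the two distributions (both contribute in 2-u steps):
  M: 0.08714304×0.2978 = 0.025951
  M+2: 0.08714304×0.7022 + 0.41611392×0.2978 = 0.185111
  M+4: 0.41611392×0.7022 + 0.49674304×0.2978 = 0.440125
  M+6: 0.49674304×0.7022 = 0.348813
Scale to base peak (0.440125) = 100: 5.9 : 42.1 : 100.0 : 79.3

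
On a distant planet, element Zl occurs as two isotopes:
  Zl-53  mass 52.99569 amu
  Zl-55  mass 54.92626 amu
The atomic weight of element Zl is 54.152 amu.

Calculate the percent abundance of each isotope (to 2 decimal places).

Zl-53: 40.11%, Zl-55: 59.89%

With x = fraction of Zl-53 (so Zl-55 is 1 − x):
52.99569·x + 54.92626·(1 − x) = 54.152
(52.99569 − 54.92626)·x = 54.152 − 54.92626
x = -0.77426 / -1.93057 = 0.40105 → 40.11% Zl-53, 59.89% Zl-55.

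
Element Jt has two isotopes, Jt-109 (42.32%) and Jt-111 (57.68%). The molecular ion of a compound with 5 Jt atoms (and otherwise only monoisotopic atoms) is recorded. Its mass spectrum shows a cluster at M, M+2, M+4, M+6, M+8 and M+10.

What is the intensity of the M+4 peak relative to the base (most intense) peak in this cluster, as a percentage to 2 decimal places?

Binomial terms of (0.4232 + 0.5768)^5: M 0.0136, M+2 0.0925, M+4 0.2522, M+6 0.3437, M+8 0.2342, M+10 0.0638 → M+6 is the base peak.
P(M+6) = C(5,3) × 0.4232^2 × 0.5768^3 = 10 × 0.17909824 × 0.19190034 = 0.343690 (base)
P(M+4) = C(5,2) × 0.4232^3 × 0.5768^2 = 10 × 0.07579438 × 0.33269824 = 0.252167
Relative intensity = 0.252167 / 0.343690 × 100 = 73.37

73.37%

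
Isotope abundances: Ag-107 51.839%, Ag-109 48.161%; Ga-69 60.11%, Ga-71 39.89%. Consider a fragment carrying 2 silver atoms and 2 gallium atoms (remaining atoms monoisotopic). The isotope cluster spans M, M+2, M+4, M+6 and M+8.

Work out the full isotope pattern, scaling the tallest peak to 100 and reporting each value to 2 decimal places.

Silver pattern (n=2): 0.26872819 : 0.49932362 : 0.23194819
Gallium pattern (n=2): 0.36132121 : 0.47955758 : 0.15912121
Convolve the two distributions (both contribute in 2-u steps):
  M: 0.26872819×0.36132121 = 0.097097
  M+2: 0.26872819×0.47955758 + 0.49932362×0.36132121 = 0.309287
  M+4: 0.26872819×0.15912121 + 0.49932362×0.47955758 + 0.23194819×0.36132121 = 0.366023
  M+6: 0.49932362×0.15912121 + 0.23194819×0.47955758 = 0.190685
  M+8: 0.23194819×0.15912121 = 0.036908
Scale to base peak (0.366023) = 100: 26.53 : 84.50 : 100.00 : 52.10 : 10.08

26.53 : 84.50 : 100.00 : 52.10 : 10.08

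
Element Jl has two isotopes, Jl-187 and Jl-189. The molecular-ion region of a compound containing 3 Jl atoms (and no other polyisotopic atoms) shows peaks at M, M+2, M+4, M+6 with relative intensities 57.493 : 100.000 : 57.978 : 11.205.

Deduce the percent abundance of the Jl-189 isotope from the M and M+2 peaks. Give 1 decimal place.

36.7%

Write p for the Jl-187 fraction. I(M+2)/I(M) = [C(3,1)·p^2·(1−p)] / p^3 = 3·(1−p)/p = 100.000/57.493 = 1.7393
(1−p)/p = 1.7393/3 = 0.5798  ⇒  p = 1/(1 + 0.5798) = 0.6330
Jl-187: 63.3%, Jl-189: 36.7%.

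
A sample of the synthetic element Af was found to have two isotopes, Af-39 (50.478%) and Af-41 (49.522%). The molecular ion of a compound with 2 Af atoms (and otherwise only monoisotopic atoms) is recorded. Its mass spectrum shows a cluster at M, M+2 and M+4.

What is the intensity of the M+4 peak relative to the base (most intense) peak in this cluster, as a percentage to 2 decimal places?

49.05%

Term probabilities: M 0.2548, M+2 0.5000, M+4 0.2452. Base peak = M+2.
P(M+2) = C(2,1) × 0.50478^1 × 0.49522^1 = 2 × 0.50478 × 0.49522 = 0.499954 (base)
P(M+4) = C(2,2) × 0.50478^0 × 0.49522^2 = 1 × 1.0000 × 0.24524285 = 0.245243
Relative intensity = 0.245243 / 0.499954 × 100 = 49.05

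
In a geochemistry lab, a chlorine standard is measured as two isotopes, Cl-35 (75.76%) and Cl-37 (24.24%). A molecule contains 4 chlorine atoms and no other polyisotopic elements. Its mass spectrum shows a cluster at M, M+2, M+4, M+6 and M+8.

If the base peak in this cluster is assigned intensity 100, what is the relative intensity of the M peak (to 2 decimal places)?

Term probabilities: M 0.3294, M+2 0.4216, M+4 0.2023, M+6 0.0432, M+8 0.0035. Base peak = M+2.
P(M+2) = C(4,1) × 0.7576^3 × 0.2424^1 = 4 × 0.4348304 × 0.2424 = 0.421612 (base)
P(M) = C(4,0) × 0.7576^4 × 0.2424^0 = 1 × 0.32942751 × 1.0000 = 0.329428
Relative intensity = 0.329428 / 0.421612 × 100 = 78.14

78.14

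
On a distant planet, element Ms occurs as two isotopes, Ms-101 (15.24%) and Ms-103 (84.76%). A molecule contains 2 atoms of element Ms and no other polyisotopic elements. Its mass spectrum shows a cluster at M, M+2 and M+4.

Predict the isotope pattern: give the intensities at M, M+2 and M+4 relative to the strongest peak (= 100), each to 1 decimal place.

3.2 : 36.0 : 100.0

Each Ms atom is independently Ms-101 (p = 0.1524) or Ms-103 (q = 0.8476); the cluster is the binomial expansion (p + q)^2.
P(M) = 0.1524^2 = 0.023226
P(M+2) = 2 × 0.1524^1 × 0.8476^1 = 0.258348
P(M+4) = 0.8476^2 = 0.718426
The M+4 peak is largest (0.718426); scaling to 100 gives 3.2 : 36.0 : 100.0.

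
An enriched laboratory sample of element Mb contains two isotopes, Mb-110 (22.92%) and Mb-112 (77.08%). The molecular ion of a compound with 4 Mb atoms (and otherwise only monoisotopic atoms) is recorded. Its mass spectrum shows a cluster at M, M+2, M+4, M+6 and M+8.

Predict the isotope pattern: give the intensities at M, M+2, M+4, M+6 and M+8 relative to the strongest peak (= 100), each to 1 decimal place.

Each Mb atom is independently Mb-110 (p = 0.2292) or Mb-112 (q = 0.7708); the cluster is the binomial expansion (p + q)^4.
P(M) = 0.2292^4 = 0.002760
P(M+2) = 4 × 0.2292^3 × 0.7708^1 = 0.037123
P(M+4) = 6 × 0.2292^2 × 0.7708^2 = 0.187268
P(M+6) = 4 × 0.2292^1 × 0.7708^3 = 0.419855
P(M+8) = 0.7708^4 = 0.352994
The M+6 peak is largest (0.419855); scaling to 100 gives 0.7 : 8.8 : 44.6 : 100.0 : 84.1.

0.7 : 8.8 : 44.6 : 100.0 : 84.1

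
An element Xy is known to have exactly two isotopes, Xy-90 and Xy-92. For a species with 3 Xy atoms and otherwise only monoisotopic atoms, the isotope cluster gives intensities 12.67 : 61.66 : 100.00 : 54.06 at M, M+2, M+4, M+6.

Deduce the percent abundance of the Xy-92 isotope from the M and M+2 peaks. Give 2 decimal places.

61.86%

If p is the fraction of Xy that is Xy-90, then I(M+2)/I(M) = [C(3,1)·p^2·(1−p)] / p^3 = 3·(1−p)/p = 61.66/12.67 = 4.8666
(1−p)/p = 4.8666/3 = 1.6222  ⇒  p = 1/(1 + 1.6222) = 0.3814
Xy-90: 38.14%, Xy-92: 61.86%.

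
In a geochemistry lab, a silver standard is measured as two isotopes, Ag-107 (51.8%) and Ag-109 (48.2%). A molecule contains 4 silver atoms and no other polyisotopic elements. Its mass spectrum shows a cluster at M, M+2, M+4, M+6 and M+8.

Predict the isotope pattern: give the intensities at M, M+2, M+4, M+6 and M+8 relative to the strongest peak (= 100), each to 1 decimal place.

19.2 : 71.6 : 100.0 : 62.0 : 14.4

Each Ag atom is independently Ag-107 (p = 0.518) or Ag-109 (q = 0.482); the cluster is the binomial expansion (p + q)^4.
P(M) = 0.518^4 = 0.071998
P(M+2) = 4 × 0.518^3 × 0.482^1 = 0.267976
P(M+4) = 6 × 0.518^2 × 0.482^2 = 0.374029
P(M+6) = 4 × 0.518^1 × 0.482^3 = 0.232023
P(M+8) = 0.482^4 = 0.053974
The M+4 peak is largest (0.374029); scaling to 100 gives 19.2 : 71.6 : 100.0 : 62.0 : 14.4.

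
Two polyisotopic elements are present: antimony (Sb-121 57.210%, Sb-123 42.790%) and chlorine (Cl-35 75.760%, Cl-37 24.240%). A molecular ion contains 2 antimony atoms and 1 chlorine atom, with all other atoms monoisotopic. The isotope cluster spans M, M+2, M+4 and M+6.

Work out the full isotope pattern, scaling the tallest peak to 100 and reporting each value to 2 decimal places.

Antimony pattern (n=2): 0.32729841 : 0.48960318 : 0.18309841
Chlorine pattern (n=1): 0.7576 : 0.2424
Convolve the two distributions (both contribute in 2-u steps):
  M: 0.32729841×0.7576 = 0.247961
  M+2: 0.32729841×0.2424 + 0.48960318×0.7576 = 0.450261
  M+4: 0.48960318×0.2424 + 0.18309841×0.7576 = 0.257395
  M+6: 0.18309841×0.2424 = 0.044383
Scale to base peak (0.450261) = 100: 55.07 : 100.00 : 57.17 : 9.86

55.07 : 100.00 : 57.17 : 9.86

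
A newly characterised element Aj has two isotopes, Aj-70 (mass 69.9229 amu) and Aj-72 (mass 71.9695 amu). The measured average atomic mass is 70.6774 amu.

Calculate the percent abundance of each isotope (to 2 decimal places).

Aj-70: 63.13%, Aj-72: 36.87%

Writing the weighted mean with unknown fraction x of Aj-70:
69.9229·x + 71.9695·(1 − x) = 70.6774
(69.9229 − 71.9695)·x = 70.6774 − 71.9695
x = -1.2921 / -2.0466 = 0.63134 → 63.13% Aj-70, 36.87% Aj-72.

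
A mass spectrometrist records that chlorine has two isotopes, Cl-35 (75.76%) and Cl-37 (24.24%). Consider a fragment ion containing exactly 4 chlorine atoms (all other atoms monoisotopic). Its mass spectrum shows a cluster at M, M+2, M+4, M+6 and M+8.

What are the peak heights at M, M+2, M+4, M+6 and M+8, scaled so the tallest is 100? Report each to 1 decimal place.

Each Cl atom is independently Cl-35 (p = 0.7576) or Cl-37 (q = 0.2424); the cluster is the binomial expansion (p + q)^4.
P(M) = 0.7576^4 = 0.329428
P(M+2) = 4 × 0.7576^3 × 0.2424^1 = 0.421612
P(M+4) = 6 × 0.7576^2 × 0.2424^2 = 0.202347
P(M+6) = 4 × 0.7576^1 × 0.2424^3 = 0.043162
P(M+8) = 0.2424^4 = 0.003452
The M+2 peak is largest (0.421612); scaling to 100 gives 78.1 : 100.0 : 48.0 : 10.2 : 0.8.

78.1 : 100.0 : 48.0 : 10.2 : 0.8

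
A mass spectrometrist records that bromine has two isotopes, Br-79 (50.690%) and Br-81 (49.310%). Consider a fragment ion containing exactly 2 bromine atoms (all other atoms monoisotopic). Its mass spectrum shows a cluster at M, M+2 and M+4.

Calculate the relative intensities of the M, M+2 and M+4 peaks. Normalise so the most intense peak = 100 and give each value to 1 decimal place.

The 2 Br atoms are independent, so intensities follow the terms of (0.50690 + 0.49310)^2.
P(M) = 0.50690^2 = 0.256948
P(M+2) = 2 × 0.50690^1 × 0.49310^1 = 0.499905
P(M+4) = 0.49310^2 = 0.243148
The M+2 peak is largest (0.499905); scaling to 100 gives 51.4 : 100.0 : 48.6.

51.4 : 100.0 : 48.6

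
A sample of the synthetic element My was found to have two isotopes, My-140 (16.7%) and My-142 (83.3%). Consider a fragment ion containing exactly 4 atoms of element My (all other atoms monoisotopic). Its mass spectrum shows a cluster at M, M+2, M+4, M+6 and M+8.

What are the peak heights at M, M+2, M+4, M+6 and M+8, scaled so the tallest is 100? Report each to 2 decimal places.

0.16 : 3.22 : 24.12 : 80.19 : 100.00

Expanding (0.167 + 0.833)^4:
P(M) = 0.167^4 = 0.000778
P(M+2) = 4 × 0.167^3 × 0.833^1 = 0.015519
P(M+4) = 6 × 0.167^2 × 0.833^2 = 0.116111
P(M+6) = 4 × 0.167^1 × 0.833^3 = 0.386110
P(M+8) = 0.833^4 = 0.481482
The M+8 peak is largest (0.481482); scaling to 100 gives 0.16 : 3.22 : 24.12 : 80.19 : 100.00.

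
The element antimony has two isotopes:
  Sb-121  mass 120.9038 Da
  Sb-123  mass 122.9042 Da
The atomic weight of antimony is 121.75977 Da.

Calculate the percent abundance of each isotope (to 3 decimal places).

Let x be the fractional abundance of Sb-121; then Sb-123 has abundance 1 − x.
120.9038·x + 122.9042·(1 − x) = 121.75977
(120.9038 − 122.9042)·x = 121.75977 − 122.9042
x = -1.14443 / -2.0004 = 0.57210 → 57.210% Sb-121, 42.790% Sb-123.

Sb-121: 57.210%, Sb-123: 42.790%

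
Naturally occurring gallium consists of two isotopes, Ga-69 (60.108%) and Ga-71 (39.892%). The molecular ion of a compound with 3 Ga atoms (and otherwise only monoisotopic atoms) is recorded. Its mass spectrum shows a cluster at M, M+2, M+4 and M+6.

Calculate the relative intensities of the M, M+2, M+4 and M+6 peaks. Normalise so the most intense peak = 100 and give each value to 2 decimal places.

50.23 : 100.00 : 66.37 : 14.68

Expanding (0.60108 + 0.39892)^3:
P(M) = 0.60108^3 = 0.217169
P(M+2) = 3 × 0.60108^2 × 0.39892^1 = 0.432386
P(M+4) = 3 × 0.60108^1 × 0.39892^2 = 0.286963
P(M+6) = 0.39892^3 = 0.063483
The M+2 peak is largest (0.432386); scaling to 100 gives 50.23 : 100.00 : 66.37 : 14.68.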